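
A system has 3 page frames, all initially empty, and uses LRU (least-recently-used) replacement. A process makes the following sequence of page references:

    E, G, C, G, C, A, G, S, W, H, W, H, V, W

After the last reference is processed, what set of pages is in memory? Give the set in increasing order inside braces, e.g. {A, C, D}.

E -> fault, frames {E}
G -> fault, frames {E,G}
C -> fault, frames {E,G,C}
G -> hit
C -> hit
A -> fault, evict E, frames {G,C,A}
G -> hit
S -> fault, evict C, frames {A,G,S}
W -> fault, evict A, frames {G,S,W}
H -> fault, evict G, frames {S,W,H}
W -> hit
H -> hit
V -> fault, evict S, frames {W,H,V}
W -> hit

{H, V, W}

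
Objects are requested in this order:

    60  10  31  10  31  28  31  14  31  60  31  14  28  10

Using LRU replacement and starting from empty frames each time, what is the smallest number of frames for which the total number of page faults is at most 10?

2

f=1: 14 faults
f=2: 9 faults
f=3: 8 faults
f=4: 7 faults
f=5: 5 faults
Smallest f with faults ≤ 10 is 2.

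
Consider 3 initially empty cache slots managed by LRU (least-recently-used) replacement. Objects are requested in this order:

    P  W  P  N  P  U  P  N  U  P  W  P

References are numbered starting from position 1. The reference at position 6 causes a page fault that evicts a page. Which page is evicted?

pos 1: P: fault, frames (P)
pos 2: W: fault, frames (P W)
pos 3: P: hit
pos 4: N: fault, frames (W P N)
pos 5: P: hit
pos 6: U: fault, evict W, frames (N P U)
At position 6, page W is evicted.

W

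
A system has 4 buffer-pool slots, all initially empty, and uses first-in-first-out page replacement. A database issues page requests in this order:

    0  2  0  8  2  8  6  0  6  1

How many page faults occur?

0: fault, frames {0}
2: fault, frames {0,2}
0: hit
8: fault, frames {0,2,8}
2: hit
8: hit
6: fault, frames {0,2,8,6}
0: hit
6: hit
1: fault, evict 0, frames {2,8,6,1}
Page faults: 5.

5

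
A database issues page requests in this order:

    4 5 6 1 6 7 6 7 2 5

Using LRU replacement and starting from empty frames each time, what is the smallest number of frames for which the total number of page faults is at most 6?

f=1: 10 faults
f=2: 7 faults
f=3: 7 faults
f=4: 7 faults
f=5: 6 faults
f=6: 6 faults
Smallest f with faults ≤ 6 is 5.

5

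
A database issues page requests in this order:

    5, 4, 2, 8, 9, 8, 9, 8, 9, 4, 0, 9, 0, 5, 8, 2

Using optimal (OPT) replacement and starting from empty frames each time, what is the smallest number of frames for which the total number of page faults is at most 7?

4

f=1: 16 faults
f=2: 10 faults
f=3: 8 faults
f=4: 7 faults
f=5: 6 faults
f=6: 6 faults
Smallest f with faults ≤ 7 is 4.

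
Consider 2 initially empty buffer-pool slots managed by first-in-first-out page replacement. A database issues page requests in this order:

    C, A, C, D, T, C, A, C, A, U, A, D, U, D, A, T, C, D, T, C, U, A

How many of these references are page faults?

C -> fault, frames [C]
A -> fault, frames [C, A]
C -> hit
D -> fault, evict C, frames [A, D]
T -> fault, evict A, frames [D, T]
C -> fault, evict D, frames [T, C]
A -> fault, evict T, frames [C, A]
C -> hit
A -> hit
U -> fault, evict C, frames [A, U]
A -> hit
D -> fault, evict A, frames [U, D]
U -> hit
D -> hit
A -> fault, evict U, frames [D, A]
T -> fault, evict D, frames [A, T]
C -> fault, evict A, frames [T, C]
D -> fault, evict T, frames [C, D]
T -> fault, evict C, frames [D, T]
C -> fault, evict D, frames [T, C]
U -> fault, evict T, frames [C, U]
A -> fault, evict C, frames [U, A]
Page faults: 16.

16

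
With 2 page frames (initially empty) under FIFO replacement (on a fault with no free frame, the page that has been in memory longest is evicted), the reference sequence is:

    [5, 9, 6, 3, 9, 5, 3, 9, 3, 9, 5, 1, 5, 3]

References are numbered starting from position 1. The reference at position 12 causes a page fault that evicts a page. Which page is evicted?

9

pos 1: 5 → miss, frames (5)
pos 2: 9 → miss, frames (5 9)
pos 3: 6 → miss, evict 5, frames (9 6)
pos 4: 3 → miss, evict 9, frames (6 3)
pos 5: 9 → miss, evict 6, frames (3 9)
pos 6: 5 → miss, evict 3, frames (9 5)
pos 7: 3 → miss, evict 9, frames (5 3)
pos 8: 9 → miss, evict 5, frames (3 9)
pos 9: 3 → hit
pos 10: 9 → hit
pos 11: 5 → miss, evict 3, frames (9 5)
pos 12: 1 → miss, evict 9, frames (5 1)
At position 12, page 9 is evicted.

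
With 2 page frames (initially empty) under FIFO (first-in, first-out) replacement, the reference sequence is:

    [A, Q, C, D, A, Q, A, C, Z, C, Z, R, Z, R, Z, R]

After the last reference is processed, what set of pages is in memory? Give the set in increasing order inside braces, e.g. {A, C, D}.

A → miss, frames (A)
Q → miss, frames (A Q)
C → miss, evict A, frames (Q C)
D → miss, evict Q, frames (C D)
A → miss, evict C, frames (D A)
Q → miss, evict D, frames (A Q)
A → hit
C → miss, evict A, frames (Q C)
Z → miss, evict Q, frames (C Z)
C → hit
Z → hit
R → miss, evict C, frames (Z R)
Z → hit
R → hit
Z → hit
R → hit

{R, Z}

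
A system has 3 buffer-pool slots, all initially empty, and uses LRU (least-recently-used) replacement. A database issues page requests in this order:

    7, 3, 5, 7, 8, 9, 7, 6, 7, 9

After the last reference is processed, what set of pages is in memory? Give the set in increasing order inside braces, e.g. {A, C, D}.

7: fault, frames (7)
3: fault, frames (7 3)
5: fault, frames (7 3 5)
7: hit
8: fault, evict 3, frames (5 7 8)
9: fault, evict 5, frames (7 8 9)
7: hit
6: fault, evict 8, frames (9 7 6)
7: hit
9: hit

{6, 7, 9}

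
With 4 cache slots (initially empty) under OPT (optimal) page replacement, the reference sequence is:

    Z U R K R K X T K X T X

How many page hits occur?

Z: fault, frames [Z]
U: fault, frames [Z, U]
R: fault, frames [Z, U, R]
K: fault, frames [Z, U, R, K]
R: hit
K: hit
X: fault, evict R, frames [Z, U, K, X]
T: fault, evict U, frames [Z, K, X, T]
K: hit
X: hit
T: hit
X: hit
Hits: 6.

6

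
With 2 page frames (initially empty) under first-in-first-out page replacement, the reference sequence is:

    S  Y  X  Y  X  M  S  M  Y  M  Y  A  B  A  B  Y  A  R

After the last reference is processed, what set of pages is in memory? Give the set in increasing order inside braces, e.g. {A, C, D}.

{A, R}

S → miss, frames (S)
Y → miss, frames (S Y)
X → miss, evict S, frames (Y X)
Y → hit
X → hit
M → miss, evict Y, frames (X M)
S → miss, evict X, frames (M S)
M → hit
Y → miss, evict M, frames (S Y)
M → miss, evict S, frames (Y M)
Y → hit
A → miss, evict Y, frames (M A)
B → miss, evict M, frames (A B)
A → hit
B → hit
Y → miss, evict A, frames (B Y)
A → miss, evict B, frames (Y A)
R → miss, evict Y, frames (A R)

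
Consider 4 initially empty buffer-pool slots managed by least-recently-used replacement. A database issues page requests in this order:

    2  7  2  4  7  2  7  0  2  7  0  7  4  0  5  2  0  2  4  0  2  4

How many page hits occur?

16

2 -> fault, frames (2)
7 -> fault, frames (2 7)
2 -> hit
4 -> fault, frames (7 2 4)
7 -> hit
2 -> hit
7 -> hit
0 -> fault, frames (4 2 7 0)
2 -> hit
7 -> hit
0 -> hit
7 -> hit
4 -> hit
0 -> hit
5 -> fault, evict 2, frames (7 4 0 5)
2 -> fault, evict 7, frames (4 0 5 2)
0 -> hit
2 -> hit
4 -> hit
0 -> hit
2 -> hit
4 -> hit
Hits: 16.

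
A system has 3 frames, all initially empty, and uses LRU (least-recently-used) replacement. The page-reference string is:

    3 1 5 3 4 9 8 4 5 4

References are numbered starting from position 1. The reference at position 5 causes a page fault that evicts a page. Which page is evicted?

1

pos 1: 3 -> fault, frames (3)
pos 2: 1 -> fault, frames (3 1)
pos 3: 5 -> fault, frames (3 1 5)
pos 4: 3 -> hit
pos 5: 4 -> fault, evict 1, frames (5 3 4)
At position 5, page 1 is evicted.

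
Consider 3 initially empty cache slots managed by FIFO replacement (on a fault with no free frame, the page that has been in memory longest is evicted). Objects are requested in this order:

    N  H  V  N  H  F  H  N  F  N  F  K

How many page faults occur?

N -> fault, frames [N]
H -> fault, frames [N, H]
V -> fault, frames [N, H, V]
N -> hit
H -> hit
F -> fault, evict N, frames [H, V, F]
H -> hit
N -> fault, evict H, frames [V, F, N]
F -> hit
N -> hit
F -> hit
K -> fault, evict V, frames [F, N, K]
Page faults: 6.

6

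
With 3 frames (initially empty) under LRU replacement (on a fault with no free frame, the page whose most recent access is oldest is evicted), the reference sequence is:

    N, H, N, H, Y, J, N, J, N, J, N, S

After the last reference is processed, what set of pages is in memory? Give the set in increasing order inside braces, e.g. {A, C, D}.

{J, N, S}

N → miss, frames (N)
H → miss, frames (N H)
N → hit
H → hit
Y → miss, frames (N H Y)
J → miss, evict N, frames (H Y J)
N → miss, evict H, frames (Y J N)
J → hit
N → hit
J → hit
N → hit
S → miss, evict Y, frames (J N S)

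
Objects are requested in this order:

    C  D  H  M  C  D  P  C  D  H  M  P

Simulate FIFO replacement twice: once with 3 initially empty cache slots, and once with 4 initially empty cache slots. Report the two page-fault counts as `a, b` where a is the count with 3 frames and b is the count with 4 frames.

9, 10

3 frames: F F F F F F F . . F F . → 9 faults.
4 frames: F F F F . . F F F F F F → 10 faults.
10 > 9: adding a frame increased faults — Belady's anomaly.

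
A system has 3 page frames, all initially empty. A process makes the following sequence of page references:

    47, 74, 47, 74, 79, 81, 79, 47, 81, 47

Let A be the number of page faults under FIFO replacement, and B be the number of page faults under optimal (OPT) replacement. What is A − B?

1

Under FIFO: F F . . F F . F . . → 5 faults.
Under OPT: F F . . F F . . . . → 4 faults.
A − B = 5 − 4 = 1.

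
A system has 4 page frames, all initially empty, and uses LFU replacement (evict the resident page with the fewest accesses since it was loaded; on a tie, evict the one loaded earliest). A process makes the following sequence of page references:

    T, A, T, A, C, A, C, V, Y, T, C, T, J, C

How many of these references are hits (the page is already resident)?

8

T -> fault, frames (T)
A -> fault, frames (T A)
T -> hit
A -> hit
C -> fault, frames (T A C)
A -> hit
C -> hit
V -> fault, frames (T A C V)
Y -> fault, evict V, frames (T A C Y)
T -> hit
C -> hit
T -> hit
J -> fault, evict Y, frames (T A C J)
C -> hit
Hits: 8.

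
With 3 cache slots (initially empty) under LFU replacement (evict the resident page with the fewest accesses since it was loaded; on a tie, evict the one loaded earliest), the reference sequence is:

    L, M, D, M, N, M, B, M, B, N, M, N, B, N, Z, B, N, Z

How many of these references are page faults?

8

L: miss, frames {L}
M: miss, frames {L,M}
D: miss, frames {L,M,D}
M: hit
N: miss, evict L, frames {M,D,N}
M: hit
B: miss, evict D, frames {M,N,B}
M: hit
B: hit
N: hit
M: hit
N: hit
B: hit
N: hit
Z: miss, evict B, frames {M,N,Z}
B: miss, evict Z, frames {M,N,B}
N: hit
Z: miss, evict B, frames {M,N,Z}
Page faults: 8.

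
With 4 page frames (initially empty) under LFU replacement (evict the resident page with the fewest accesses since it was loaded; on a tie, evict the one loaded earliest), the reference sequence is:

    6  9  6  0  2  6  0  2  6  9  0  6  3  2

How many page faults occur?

6: fault, frames (6)
9: fault, frames (6 9)
6: hit
0: fault, frames (6 9 0)
2: fault, frames (6 9 0 2)
6: hit
0: hit
2: hit
6: hit
9: hit
0: hit
6: hit
3: fault, evict 9, frames (6 0 2 3)
2: hit
Page faults: 5.

5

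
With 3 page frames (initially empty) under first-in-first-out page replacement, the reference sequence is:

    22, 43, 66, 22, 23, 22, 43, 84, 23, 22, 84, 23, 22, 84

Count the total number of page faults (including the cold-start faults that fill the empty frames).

22 → miss, frames (22)
43 → miss, frames (22 43)
66 → miss, frames (22 43 66)
22 → hit
23 → miss, evict 22, frames (43 66 23)
22 → miss, evict 43, frames (66 23 22)
43 → miss, evict 66, frames (23 22 43)
84 → miss, evict 23, frames (22 43 84)
23 → miss, evict 22, frames (43 84 23)
22 → miss, evict 43, frames (84 23 22)
84 → hit
23 → hit
22 → hit
84 → hit
Page faults: 9.

9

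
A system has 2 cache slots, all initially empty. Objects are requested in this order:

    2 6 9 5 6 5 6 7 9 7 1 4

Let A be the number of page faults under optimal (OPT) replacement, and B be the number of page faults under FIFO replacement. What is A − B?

-1

Under OPT: F F F F . . . F F . F F → 8 faults.
Under FIFO: F F F F F . . F F . F F → 9 faults.
A − B = 8 − 9 = -1.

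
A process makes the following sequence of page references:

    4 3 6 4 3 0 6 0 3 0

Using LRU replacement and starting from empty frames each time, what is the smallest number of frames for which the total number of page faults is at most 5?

3

f=1: 10 faults
f=2: 8 faults
f=3: 5 faults
f=4: 4 faults
Smallest f with faults ≤ 5 is 3.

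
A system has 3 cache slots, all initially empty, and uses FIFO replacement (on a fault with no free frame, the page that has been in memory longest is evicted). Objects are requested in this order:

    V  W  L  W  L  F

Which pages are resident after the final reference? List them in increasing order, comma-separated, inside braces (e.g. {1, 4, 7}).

V: miss, frames {V}
W: miss, frames {V,W}
L: miss, frames {V,W,L}
W: hit
L: hit
F: miss, evict V, frames {W,L,F}

{F, L, W}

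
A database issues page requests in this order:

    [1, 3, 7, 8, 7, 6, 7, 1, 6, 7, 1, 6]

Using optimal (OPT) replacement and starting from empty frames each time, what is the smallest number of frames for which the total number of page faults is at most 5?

3

f=1: 12 faults
f=2: 8 faults
f=3: 5 faults
f=4: 5 faults
f=5: 5 faults
Smallest f with faults ≤ 5 is 3.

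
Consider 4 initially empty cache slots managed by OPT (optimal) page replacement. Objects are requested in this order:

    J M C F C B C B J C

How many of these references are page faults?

5

J → fault, frames {J}
M → fault, frames {J,M}
C → fault, frames {J,M,C}
F → fault, frames {J,M,C,F}
C → hit
B → fault, evict F, frames {J,M,C,B}
C → hit
B → hit
J → hit
C → hit
Page faults: 5.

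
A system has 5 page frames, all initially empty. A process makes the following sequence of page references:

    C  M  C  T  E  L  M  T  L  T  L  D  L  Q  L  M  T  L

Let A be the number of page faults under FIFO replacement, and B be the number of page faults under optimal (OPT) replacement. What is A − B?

Under FIFO: F F . F F F . . . . . F . F . F F . → 9 faults.
Under OPT: F F . F F F . . . . . F . F . . . . → 7 faults.
A − B = 9 − 7 = 2.

2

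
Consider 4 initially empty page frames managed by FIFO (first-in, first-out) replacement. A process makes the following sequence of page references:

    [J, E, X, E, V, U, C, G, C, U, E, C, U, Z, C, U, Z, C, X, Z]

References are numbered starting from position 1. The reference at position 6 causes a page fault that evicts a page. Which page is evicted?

pos 1: J → fault, frames [J]
pos 2: E → fault, frames [J, E]
pos 3: X → fault, frames [J, E, X]
pos 4: E → hit
pos 5: V → fault, frames [J, E, X, V]
pos 6: U → fault, evict J, frames [E, X, V, U]
At position 6, page J is evicted.

J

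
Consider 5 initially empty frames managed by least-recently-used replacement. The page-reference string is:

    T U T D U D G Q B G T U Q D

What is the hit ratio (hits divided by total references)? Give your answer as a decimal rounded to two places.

0.36

T: fault, frames [T]
U: fault, frames [T, U]
T: hit
D: fault, frames [U, T, D]
U: hit
D: hit
G: fault, frames [T, U, D, G]
Q: fault, frames [T, U, D, G, Q]
B: fault, evict T, frames [U, D, G, Q, B]
G: hit
T: fault, evict U, frames [D, Q, B, G, T]
U: fault, evict D, frames [Q, B, G, T, U]
Q: hit
D: fault, evict B, frames [G, T, U, Q, D]
Hits: 5 of 14 references → 5/14 = 0.3571.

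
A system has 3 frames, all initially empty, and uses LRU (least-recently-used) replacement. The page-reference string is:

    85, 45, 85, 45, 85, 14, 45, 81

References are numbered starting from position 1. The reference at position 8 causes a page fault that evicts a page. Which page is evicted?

85

pos 1: 85 -> miss, frames {85}
pos 2: 45 -> miss, frames {85,45}
pos 3: 85 -> hit
pos 4: 45 -> hit
pos 5: 85 -> hit
pos 6: 14 -> miss, frames {45,85,14}
pos 7: 45 -> hit
pos 8: 81 -> miss, evict 85, frames {14,45,81}
At position 8, page 85 is evicted.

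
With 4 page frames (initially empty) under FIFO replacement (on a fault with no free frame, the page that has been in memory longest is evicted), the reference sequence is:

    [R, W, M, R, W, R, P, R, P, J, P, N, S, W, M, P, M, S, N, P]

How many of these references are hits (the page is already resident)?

9

R → miss, frames [R]
W → miss, frames [R, W]
M → miss, frames [R, W, M]
R → hit
W → hit
R → hit
P → miss, frames [R, W, M, P]
R → hit
P → hit
J → miss, evict R, frames [W, M, P, J]
P → hit
N → miss, evict W, frames [M, P, J, N]
S → miss, evict M, frames [P, J, N, S]
W → miss, evict P, frames [J, N, S, W]
M → miss, evict J, frames [N, S, W, M]
P → miss, evict N, frames [S, W, M, P]
M → hit
S → hit
N → miss, evict S, frames [W, M, P, N]
P → hit
Hits: 9.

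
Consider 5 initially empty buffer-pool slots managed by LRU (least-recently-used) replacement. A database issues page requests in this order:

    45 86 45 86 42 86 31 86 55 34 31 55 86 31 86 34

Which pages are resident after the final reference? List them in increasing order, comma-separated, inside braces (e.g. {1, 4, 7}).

45: miss, frames [45]
86: miss, frames [45, 86]
45: hit
86: hit
42: miss, frames [45, 86, 42]
86: hit
31: miss, frames [45, 42, 86, 31]
86: hit
55: miss, frames [45, 42, 31, 86, 55]
34: miss, evict 45, frames [42, 31, 86, 55, 34]
31: hit
55: hit
86: hit
31: hit
86: hit
34: hit

{31, 34, 42, 55, 86}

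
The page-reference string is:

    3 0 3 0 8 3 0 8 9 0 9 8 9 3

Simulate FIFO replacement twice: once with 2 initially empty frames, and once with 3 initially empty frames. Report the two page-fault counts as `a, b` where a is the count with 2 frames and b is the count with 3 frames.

2 frames: F F . . F F F F F F . F F F → 11 faults.
3 frames: F F . . F . . . F . . . . F → 5 faults.
5 < 11: adding a frame reduced faults, as is typical.

11, 5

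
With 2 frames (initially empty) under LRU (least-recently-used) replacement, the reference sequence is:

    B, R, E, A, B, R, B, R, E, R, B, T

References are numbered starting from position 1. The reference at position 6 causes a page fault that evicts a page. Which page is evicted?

A

pos 1: B: fault, frames [B]
pos 2: R: fault, frames [B, R]
pos 3: E: fault, evict B, frames [R, E]
pos 4: A: fault, evict R, frames [E, A]
pos 5: B: fault, evict E, frames [A, B]
pos 6: R: fault, evict A, frames [B, R]
At position 6, page A is evicted.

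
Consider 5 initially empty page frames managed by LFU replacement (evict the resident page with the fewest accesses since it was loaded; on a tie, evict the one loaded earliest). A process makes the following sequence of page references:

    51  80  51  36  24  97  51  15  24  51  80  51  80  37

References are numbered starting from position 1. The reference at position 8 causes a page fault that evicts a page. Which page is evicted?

pos 1: 51 → fault, frames {51}
pos 2: 80 → fault, frames {51,80}
pos 3: 51 → hit
pos 4: 36 → fault, frames {51,80,36}
pos 5: 24 → fault, frames {51,80,36,24}
pos 6: 97 → fault, frames {51,80,36,24,97}
pos 7: 51 → hit
pos 8: 15 → fault, evict 80, frames {51,36,24,97,15}
At position 8, page 80 is evicted.

80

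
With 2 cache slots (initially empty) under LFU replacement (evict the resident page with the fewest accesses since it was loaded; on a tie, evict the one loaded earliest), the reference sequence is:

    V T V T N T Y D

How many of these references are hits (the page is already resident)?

3

V → miss, frames {V}
T → miss, frames {V,T}
V → hit
T → hit
N → miss, evict V, frames {T,N}
T → hit
Y → miss, evict N, frames {T,Y}
D → miss, evict Y, frames {T,D}
Hits: 3.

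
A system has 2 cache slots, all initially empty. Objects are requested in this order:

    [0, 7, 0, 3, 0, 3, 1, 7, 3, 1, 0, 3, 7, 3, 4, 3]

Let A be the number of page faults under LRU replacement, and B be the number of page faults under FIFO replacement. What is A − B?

-2

Under LRU: F F . F . . F F F F F F F . F . → 11 faults.
Under FIFO: F F . F F . F F F F F F F . F F → 13 faults.
A − B = 11 − 13 = -2.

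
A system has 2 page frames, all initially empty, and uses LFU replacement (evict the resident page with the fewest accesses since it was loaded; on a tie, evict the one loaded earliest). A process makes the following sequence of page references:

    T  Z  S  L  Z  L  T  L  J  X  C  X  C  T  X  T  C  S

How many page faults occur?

16

T -> fault, frames {T}
Z -> fault, frames {T,Z}
S -> fault, evict T, frames {Z,S}
L -> fault, evict Z, frames {S,L}
Z -> fault, evict S, frames {L,Z}
L -> hit
T -> fault, evict Z, frames {L,T}
L -> hit
J -> fault, evict T, frames {L,J}
X -> fault, evict J, frames {L,X}
C -> fault, evict X, frames {L,C}
X -> fault, evict C, frames {L,X}
C -> fault, evict X, frames {L,C}
T -> fault, evict C, frames {L,T}
X -> fault, evict T, frames {L,X}
T -> fault, evict X, frames {L,T}
C -> fault, evict T, frames {L,C}
S -> fault, evict C, frames {L,S}
Page faults: 16.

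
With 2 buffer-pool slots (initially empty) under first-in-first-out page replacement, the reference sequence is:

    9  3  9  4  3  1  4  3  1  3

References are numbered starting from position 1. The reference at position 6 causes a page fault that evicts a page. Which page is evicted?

3

pos 1: 9: miss, frames [9]
pos 2: 3: miss, frames [9, 3]
pos 3: 9: hit
pos 4: 4: miss, evict 9, frames [3, 4]
pos 5: 3: hit
pos 6: 1: miss, evict 3, frames [4, 1]
At position 6, page 3 is evicted.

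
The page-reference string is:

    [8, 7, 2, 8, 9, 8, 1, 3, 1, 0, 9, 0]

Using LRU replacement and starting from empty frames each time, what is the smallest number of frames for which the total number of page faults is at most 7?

f=1: 12 faults
f=2: 9 faults
f=3: 8 faults
f=4: 8 faults
f=5: 7 faults
f=6: 7 faults
f=7: 7 faults
Smallest f with faults ≤ 7 is 5.

5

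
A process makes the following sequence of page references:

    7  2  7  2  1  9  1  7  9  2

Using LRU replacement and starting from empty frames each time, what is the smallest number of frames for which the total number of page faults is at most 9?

2

f=1: 10 faults
f=2: 7 faults
f=3: 6 faults
f=4: 4 faults
Smallest f with faults ≤ 9 is 2.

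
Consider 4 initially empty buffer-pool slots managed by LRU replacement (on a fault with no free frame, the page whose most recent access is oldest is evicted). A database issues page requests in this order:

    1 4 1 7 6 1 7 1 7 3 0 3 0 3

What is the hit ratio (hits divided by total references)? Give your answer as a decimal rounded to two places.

0.57

1 → fault, frames (1)
4 → fault, frames (1 4)
1 → hit
7 → fault, frames (4 1 7)
6 → fault, frames (4 1 7 6)
1 → hit
7 → hit
1 → hit
7 → hit
3 → fault, evict 4, frames (6 1 7 3)
0 → fault, evict 6, frames (1 7 3 0)
3 → hit
0 → hit
3 → hit
Hits: 8 of 14 references → 8/14 = 0.5714.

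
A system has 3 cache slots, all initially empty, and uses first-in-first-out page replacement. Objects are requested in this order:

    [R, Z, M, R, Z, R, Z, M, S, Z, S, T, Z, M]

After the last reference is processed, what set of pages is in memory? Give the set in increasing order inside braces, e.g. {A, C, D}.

R → fault, frames {R}
Z → fault, frames {R,Z}
M → fault, frames {R,Z,M}
R → hit
Z → hit
R → hit
Z → hit
M → hit
S → fault, evict R, frames {Z,M,S}
Z → hit
S → hit
T → fault, evict Z, frames {M,S,T}
Z → fault, evict M, frames {S,T,Z}
M → fault, evict S, frames {T,Z,M}

{M, T, Z}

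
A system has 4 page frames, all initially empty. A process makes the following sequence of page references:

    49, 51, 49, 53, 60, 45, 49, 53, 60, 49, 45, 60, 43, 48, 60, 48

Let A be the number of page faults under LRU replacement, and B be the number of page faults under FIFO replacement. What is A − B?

Under LRU: F F . F F F . . . . . . F F . . → 7 faults.
Under FIFO: F F . F F F F . . . . . F F F . → 9 faults.
A − B = 7 − 9 = -2.

-2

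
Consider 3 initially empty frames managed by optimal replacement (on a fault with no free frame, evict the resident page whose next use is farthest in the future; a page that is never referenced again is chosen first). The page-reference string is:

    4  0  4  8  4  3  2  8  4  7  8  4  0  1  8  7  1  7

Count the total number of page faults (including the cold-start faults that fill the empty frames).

4 -> fault, frames [4]
0 -> fault, frames [4, 0]
4 -> hit
8 -> fault, frames [4, 0, 8]
4 -> hit
3 -> fault, evict 0, frames [4, 8, 3]
2 -> fault, evict 3, frames [4, 8, 2]
8 -> hit
4 -> hit
7 -> fault, evict 2, frames [4, 8, 7]
8 -> hit
4 -> hit
0 -> fault, evict 4, frames [8, 7, 0]
1 -> fault, evict 0, frames [8, 7, 1]
8 -> hit
7 -> hit
1 -> hit
7 -> hit
Page faults: 8.

8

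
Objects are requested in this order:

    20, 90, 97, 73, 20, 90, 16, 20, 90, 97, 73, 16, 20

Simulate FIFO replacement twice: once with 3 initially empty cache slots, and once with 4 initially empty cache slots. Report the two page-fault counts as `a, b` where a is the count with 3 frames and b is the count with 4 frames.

10, 11

3 frames: F F F F F F F . . F F . F → 10 faults.
4 frames: F F F F . . F F F F F F F → 11 faults.
11 > 10: adding a frame increased faults — Belady's anomaly.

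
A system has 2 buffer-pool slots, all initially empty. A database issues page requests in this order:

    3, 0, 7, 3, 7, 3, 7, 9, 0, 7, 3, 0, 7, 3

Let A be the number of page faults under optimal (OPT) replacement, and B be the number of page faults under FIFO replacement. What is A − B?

-4

Under OPT: F F F . . . . F F . F . F . → 7 faults.
Under FIFO: F F F F . . . F F F F F F F → 11 faults.
A − B = 7 − 11 = -4.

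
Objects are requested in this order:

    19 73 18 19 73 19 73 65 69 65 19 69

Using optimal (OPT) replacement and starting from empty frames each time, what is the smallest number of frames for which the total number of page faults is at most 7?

2

f=1: 12 faults
f=2: 7 faults
f=3: 5 faults
f=4: 5 faults
f=5: 5 faults
Smallest f with faults ≤ 7 is 2.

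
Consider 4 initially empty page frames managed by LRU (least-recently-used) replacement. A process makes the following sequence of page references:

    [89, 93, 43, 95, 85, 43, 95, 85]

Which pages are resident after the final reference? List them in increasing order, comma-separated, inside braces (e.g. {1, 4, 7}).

{43, 85, 93, 95}

89 → miss, frames {89}
93 → miss, frames {89,93}
43 → miss, frames {89,93,43}
95 → miss, frames {89,93,43,95}
85 → miss, evict 89, frames {93,43,95,85}
43 → hit
95 → hit
85 → hit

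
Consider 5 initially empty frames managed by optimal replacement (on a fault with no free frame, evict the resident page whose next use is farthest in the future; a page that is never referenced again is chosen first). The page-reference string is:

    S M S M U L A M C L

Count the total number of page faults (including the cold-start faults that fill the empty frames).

6

S → fault, frames (S)
M → fault, frames (S M)
S → hit
M → hit
U → fault, frames (S M U)
L → fault, frames (S M U L)
A → fault, frames (S M U L A)
M → hit
C → fault, evict A, frames (S M U L C)
L → hit
Page faults: 6.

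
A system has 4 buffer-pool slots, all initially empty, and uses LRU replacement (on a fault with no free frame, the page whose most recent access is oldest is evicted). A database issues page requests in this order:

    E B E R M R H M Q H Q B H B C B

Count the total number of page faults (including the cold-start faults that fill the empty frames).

8

E → fault, frames (E)
B → fault, frames (E B)
E → hit
R → fault, frames (B E R)
M → fault, frames (B E R M)
R → hit
H → fault, evict B, frames (E M R H)
M → hit
Q → fault, evict E, frames (R H M Q)
H → hit
Q → hit
B → fault, evict R, frames (M H Q B)
H → hit
B → hit
C → fault, evict M, frames (Q H B C)
B → hit
Page faults: 8.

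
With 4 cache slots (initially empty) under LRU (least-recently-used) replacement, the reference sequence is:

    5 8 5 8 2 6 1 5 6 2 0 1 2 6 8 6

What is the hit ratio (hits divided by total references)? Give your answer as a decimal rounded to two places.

5 → fault, frames [5]
8 → fault, frames [5, 8]
5 → hit
8 → hit
2 → fault, frames [5, 8, 2]
6 → fault, frames [5, 8, 2, 6]
1 → fault, evict 5, frames [8, 2, 6, 1]
5 → fault, evict 8, frames [2, 6, 1, 5]
6 → hit
2 → hit
0 → fault, evict 1, frames [5, 6, 2, 0]
1 → fault, evict 5, frames [6, 2, 0, 1]
2 → hit
6 → hit
8 → fault, evict 0, frames [1, 2, 6, 8]
6 → hit
Hits: 7 of 16 references → 7/16 = 0.4375.

0.44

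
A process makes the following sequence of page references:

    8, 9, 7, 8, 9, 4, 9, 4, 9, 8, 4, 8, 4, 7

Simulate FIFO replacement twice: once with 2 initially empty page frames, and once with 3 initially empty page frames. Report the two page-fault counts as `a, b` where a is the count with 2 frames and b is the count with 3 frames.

2 frames: F F F F F F . . . F . . . F → 8 faults.
3 frames: F F F . . F . . . F . . . . → 5 faults.
5 < 8: adding a frame reduced faults, as is typical.

8, 5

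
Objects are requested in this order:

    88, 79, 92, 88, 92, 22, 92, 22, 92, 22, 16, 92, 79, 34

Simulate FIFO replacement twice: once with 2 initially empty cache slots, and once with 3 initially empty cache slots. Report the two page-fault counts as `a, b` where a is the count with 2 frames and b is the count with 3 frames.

9, 7

2 frames: F F F F . F F . . . F . F F → 9 faults.
3 frames: F F F . . F . . . . F . F F → 7 faults.
7 < 9: adding a frame reduced faults, as is typical.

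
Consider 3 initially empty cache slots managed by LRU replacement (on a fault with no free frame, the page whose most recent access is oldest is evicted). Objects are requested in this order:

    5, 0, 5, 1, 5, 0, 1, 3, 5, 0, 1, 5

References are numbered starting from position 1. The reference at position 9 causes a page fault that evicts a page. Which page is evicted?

pos 1: 5 -> fault, frames (5)
pos 2: 0 -> fault, frames (5 0)
pos 3: 5 -> hit
pos 4: 1 -> fault, frames (0 5 1)
pos 5: 5 -> hit
pos 6: 0 -> hit
pos 7: 1 -> hit
pos 8: 3 -> fault, evict 5, frames (0 1 3)
pos 9: 5 -> fault, evict 0, frames (1 3 5)
At position 9, page 0 is evicted.

0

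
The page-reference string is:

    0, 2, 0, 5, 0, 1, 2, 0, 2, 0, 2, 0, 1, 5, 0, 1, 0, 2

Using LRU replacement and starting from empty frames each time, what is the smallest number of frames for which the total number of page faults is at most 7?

3

f=1: 18 faults
f=2: 11 faults
f=3: 7 faults
f=4: 4 faults
Smallest f with faults ≤ 7 is 3.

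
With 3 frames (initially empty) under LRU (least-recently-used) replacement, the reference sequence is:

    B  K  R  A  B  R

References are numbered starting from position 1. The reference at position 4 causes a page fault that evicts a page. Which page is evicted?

pos 1: B -> fault, frames [B]
pos 2: K -> fault, frames [B, K]
pos 3: R -> fault, frames [B, K, R]
pos 4: A -> fault, evict B, frames [K, R, A]
At position 4, page B is evicted.

B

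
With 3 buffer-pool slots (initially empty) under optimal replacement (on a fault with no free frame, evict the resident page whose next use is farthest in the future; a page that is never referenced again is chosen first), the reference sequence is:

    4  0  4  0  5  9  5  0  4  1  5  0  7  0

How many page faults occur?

4 -> fault, frames [4]
0 -> fault, frames [4, 0]
4 -> hit
0 -> hit
5 -> fault, frames [4, 0, 5]
9 -> fault, evict 4, frames [0, 5, 9]
5 -> hit
0 -> hit
4 -> fault, evict 9, frames [0, 5, 4]
1 -> fault, evict 4, frames [0, 5, 1]
5 -> hit
0 -> hit
7 -> fault, evict 1, frames [0, 5, 7]
0 -> hit
Page faults: 7.

7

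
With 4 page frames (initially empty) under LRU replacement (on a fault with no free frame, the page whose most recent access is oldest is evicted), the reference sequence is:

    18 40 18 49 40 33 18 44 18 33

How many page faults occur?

5

18 -> fault, frames (18)
40 -> fault, frames (18 40)
18 -> hit
49 -> fault, frames (40 18 49)
40 -> hit
33 -> fault, frames (18 49 40 33)
18 -> hit
44 -> fault, evict 49, frames (40 33 18 44)
18 -> hit
33 -> hit
Page faults: 5.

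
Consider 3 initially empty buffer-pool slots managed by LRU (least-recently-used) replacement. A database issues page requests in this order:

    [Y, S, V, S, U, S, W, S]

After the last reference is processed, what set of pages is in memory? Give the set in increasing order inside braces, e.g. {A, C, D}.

Y → miss, frames [Y]
S → miss, frames [Y, S]
V → miss, frames [Y, S, V]
S → hit
U → miss, evict Y, frames [V, S, U]
S → hit
W → miss, evict V, frames [U, S, W]
S → hit

{S, U, W}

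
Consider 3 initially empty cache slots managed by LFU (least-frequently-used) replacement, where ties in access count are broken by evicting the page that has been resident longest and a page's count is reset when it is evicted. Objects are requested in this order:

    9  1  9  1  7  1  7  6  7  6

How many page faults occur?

4

9 -> fault, frames (9)
1 -> fault, frames (9 1)
9 -> hit
1 -> hit
7 -> fault, frames (9 1 7)
1 -> hit
7 -> hit
6 -> fault, evict 9, frames (1 7 6)
7 -> hit
6 -> hit
Page faults: 4.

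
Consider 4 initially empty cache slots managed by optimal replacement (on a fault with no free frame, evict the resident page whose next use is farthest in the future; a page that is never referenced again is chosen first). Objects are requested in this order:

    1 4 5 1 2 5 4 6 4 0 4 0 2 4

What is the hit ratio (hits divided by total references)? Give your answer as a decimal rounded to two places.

0.57

1 → miss, frames {1}
4 → miss, frames {1,4}
5 → miss, frames {1,4,5}
1 → hit
2 → miss, frames {1,4,5,2}
5 → hit
4 → hit
6 → miss, evict 5, frames {1,4,2,6}
4 → hit
0 → miss, evict 6, frames {1,4,2,0}
4 → hit
0 → hit
2 → hit
4 → hit
Hits: 8 of 14 references → 8/14 = 0.5714.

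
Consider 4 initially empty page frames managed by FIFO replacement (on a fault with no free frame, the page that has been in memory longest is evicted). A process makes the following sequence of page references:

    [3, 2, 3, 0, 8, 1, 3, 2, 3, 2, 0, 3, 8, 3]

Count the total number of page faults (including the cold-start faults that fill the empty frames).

9

3 -> miss, frames [3]
2 -> miss, frames [3, 2]
3 -> hit
0 -> miss, frames [3, 2, 0]
8 -> miss, frames [3, 2, 0, 8]
1 -> miss, evict 3, frames [2, 0, 8, 1]
3 -> miss, evict 2, frames [0, 8, 1, 3]
2 -> miss, evict 0, frames [8, 1, 3, 2]
3 -> hit
2 -> hit
0 -> miss, evict 8, frames [1, 3, 2, 0]
3 -> hit
8 -> miss, evict 1, frames [3, 2, 0, 8]
3 -> hit
Page faults: 9.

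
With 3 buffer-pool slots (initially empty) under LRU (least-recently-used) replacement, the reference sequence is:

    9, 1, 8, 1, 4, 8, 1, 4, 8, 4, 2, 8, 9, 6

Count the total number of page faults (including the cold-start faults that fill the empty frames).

7

9: miss, frames {9}
1: miss, frames {9,1}
8: miss, frames {9,1,8}
1: hit
4: miss, evict 9, frames {8,1,4}
8: hit
1: hit
4: hit
8: hit
4: hit
2: miss, evict 1, frames {8,4,2}
8: hit
9: miss, evict 4, frames {2,8,9}
6: miss, evict 2, frames {8,9,6}
Page faults: 7.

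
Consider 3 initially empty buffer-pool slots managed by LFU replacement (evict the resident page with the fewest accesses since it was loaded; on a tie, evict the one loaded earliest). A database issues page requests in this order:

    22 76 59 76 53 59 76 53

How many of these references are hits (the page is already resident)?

22 -> fault, frames (22)
76 -> fault, frames (22 76)
59 -> fault, frames (22 76 59)
76 -> hit
53 -> fault, evict 22, frames (76 59 53)
59 -> hit
76 -> hit
53 -> hit
Hits: 4.

4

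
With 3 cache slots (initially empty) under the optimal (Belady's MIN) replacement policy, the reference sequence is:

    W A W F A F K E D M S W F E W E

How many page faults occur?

9

W → miss, frames {W}
A → miss, frames {W,A}
W → hit
F → miss, frames {W,A,F}
A → hit
F → hit
K → miss, evict A, frames {W,F,K}
E → miss, evict K, frames {W,F,E}
D → miss, evict E, frames {W,F,D}
M → miss, evict D, frames {W,F,M}
S → miss, evict M, frames {W,F,S}
W → hit
F → hit
E → miss, evict S, frames {W,F,E}
W → hit
E → hit
Page faults: 9.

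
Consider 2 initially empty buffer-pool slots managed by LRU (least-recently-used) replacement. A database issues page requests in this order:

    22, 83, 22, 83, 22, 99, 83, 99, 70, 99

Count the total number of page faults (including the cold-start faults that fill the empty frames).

22 -> fault, frames {22}
83 -> fault, frames {22,83}
22 -> hit
83 -> hit
22 -> hit
99 -> fault, evict 83, frames {22,99}
83 -> fault, evict 22, frames {99,83}
99 -> hit
70 -> fault, evict 83, frames {99,70}
99 -> hit
Page faults: 5.

5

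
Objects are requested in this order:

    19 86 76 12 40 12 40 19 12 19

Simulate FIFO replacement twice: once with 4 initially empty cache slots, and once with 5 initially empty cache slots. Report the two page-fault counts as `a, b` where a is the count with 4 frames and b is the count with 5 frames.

4 frames: F F F F F . . F . . → 6 faults.
5 frames: F F F F F . . . . . → 5 faults.
5 < 6: adding a frame reduced faults, as is typical.

6, 5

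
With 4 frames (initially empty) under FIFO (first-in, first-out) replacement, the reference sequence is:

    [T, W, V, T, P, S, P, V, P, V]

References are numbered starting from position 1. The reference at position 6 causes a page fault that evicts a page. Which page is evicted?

pos 1: T -> miss, frames [T]
pos 2: W -> miss, frames [T, W]
pos 3: V -> miss, frames [T, W, V]
pos 4: T -> hit
pos 5: P -> miss, frames [T, W, V, P]
pos 6: S -> miss, evict T, frames [W, V, P, S]
At position 6, page T is evicted.

T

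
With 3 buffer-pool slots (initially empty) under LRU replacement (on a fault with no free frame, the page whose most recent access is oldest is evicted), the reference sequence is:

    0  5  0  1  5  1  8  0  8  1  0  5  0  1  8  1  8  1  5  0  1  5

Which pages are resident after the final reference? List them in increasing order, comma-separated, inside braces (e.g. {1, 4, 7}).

0 → miss, frames [0]
5 → miss, frames [0, 5]
0 → hit
1 → miss, frames [5, 0, 1]
5 → hit
1 → hit
8 → miss, evict 0, frames [5, 1, 8]
0 → miss, evict 5, frames [1, 8, 0]
8 → hit
1 → hit
0 → hit
5 → miss, evict 8, frames [1, 0, 5]
0 → hit
1 → hit
8 → miss, evict 5, frames [0, 1, 8]
1 → hit
8 → hit
1 → hit
5 → miss, evict 0, frames [8, 1, 5]
0 → miss, evict 8, frames [1, 5, 0]
1 → hit
5 → hit

{0, 1, 5}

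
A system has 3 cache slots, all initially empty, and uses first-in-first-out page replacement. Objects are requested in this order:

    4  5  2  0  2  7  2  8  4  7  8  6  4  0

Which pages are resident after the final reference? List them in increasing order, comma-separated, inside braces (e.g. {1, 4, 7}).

{0, 4, 6}

4: fault, frames [4]
5: fault, frames [4, 5]
2: fault, frames [4, 5, 2]
0: fault, evict 4, frames [5, 2, 0]
2: hit
7: fault, evict 5, frames [2, 0, 7]
2: hit
8: fault, evict 2, frames [0, 7, 8]
4: fault, evict 0, frames [7, 8, 4]
7: hit
8: hit
6: fault, evict 7, frames [8, 4, 6]
4: hit
0: fault, evict 8, frames [4, 6, 0]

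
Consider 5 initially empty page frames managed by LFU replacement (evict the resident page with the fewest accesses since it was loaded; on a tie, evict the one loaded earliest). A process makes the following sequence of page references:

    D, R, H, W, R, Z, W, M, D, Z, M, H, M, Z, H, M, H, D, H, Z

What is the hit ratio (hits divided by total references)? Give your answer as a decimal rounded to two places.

0.55

D → miss, frames [D]
R → miss, frames [D, R]
H → miss, frames [D, R, H]
W → miss, frames [D, R, H, W]
R → hit
Z → miss, frames [D, R, H, W, Z]
W → hit
M → miss, evict D, frames [R, H, W, Z, M]
D → miss, evict H, frames [R, W, Z, M, D]
Z → hit
M → hit
H → miss, evict D, frames [R, W, Z, M, H]
M → hit
Z → hit
H → hit
M → hit
H → hit
D → miss, evict R, frames [W, Z, M, H, D]
H → hit
Z → hit
Hits: 11 of 20 references → 11/20 = 0.5500.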